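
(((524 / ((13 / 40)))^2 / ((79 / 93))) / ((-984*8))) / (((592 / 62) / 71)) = -58545609550 / 20253467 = -2890.65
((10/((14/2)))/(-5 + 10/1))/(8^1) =1/28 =0.04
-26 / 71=-0.37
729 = 729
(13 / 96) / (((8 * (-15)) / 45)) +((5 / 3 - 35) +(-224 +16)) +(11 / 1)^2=-92455 / 768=-120.38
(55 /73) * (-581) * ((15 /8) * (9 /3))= -1437975 /584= -2462.29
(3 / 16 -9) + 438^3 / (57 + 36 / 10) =2240723679 / 1616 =1386586.44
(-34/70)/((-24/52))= 221/210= 1.05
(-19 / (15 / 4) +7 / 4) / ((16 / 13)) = -2587 / 960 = -2.69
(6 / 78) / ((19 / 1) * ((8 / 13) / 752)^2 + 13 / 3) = 344604 / 19412749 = 0.02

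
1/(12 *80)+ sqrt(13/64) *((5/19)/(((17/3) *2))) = 1/960+ 15 *sqrt(13)/5168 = 0.01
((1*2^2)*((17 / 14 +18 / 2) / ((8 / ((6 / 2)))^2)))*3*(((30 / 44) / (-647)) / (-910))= 81 / 4057984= 0.00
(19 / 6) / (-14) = -19 / 84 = -0.23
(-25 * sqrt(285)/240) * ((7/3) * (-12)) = 35 * sqrt(285)/12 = 49.24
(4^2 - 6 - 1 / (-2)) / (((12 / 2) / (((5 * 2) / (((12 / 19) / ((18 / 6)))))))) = 665 / 8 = 83.12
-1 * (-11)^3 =1331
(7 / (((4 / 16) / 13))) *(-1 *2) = -728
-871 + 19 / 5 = -4336 / 5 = -867.20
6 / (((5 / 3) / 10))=36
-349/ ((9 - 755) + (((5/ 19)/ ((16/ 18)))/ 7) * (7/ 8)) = 424384/ 907091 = 0.47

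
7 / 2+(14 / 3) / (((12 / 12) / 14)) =413 / 6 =68.83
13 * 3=39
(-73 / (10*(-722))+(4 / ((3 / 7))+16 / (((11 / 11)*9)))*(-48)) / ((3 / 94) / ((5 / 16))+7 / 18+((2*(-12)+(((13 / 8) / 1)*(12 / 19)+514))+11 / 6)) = -1628801121 / 1506722534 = -1.08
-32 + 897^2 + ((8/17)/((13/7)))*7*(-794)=177500269/221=803168.64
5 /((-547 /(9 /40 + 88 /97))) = -4393 /424472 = -0.01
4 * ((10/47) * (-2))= -80/47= -1.70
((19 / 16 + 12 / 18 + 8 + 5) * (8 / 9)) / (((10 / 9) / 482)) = 171833 / 30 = 5727.77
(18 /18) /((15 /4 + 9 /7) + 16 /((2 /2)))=28 /589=0.05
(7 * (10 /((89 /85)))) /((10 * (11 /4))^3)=1904 /592295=0.00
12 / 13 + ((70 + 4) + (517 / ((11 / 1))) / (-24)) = 22765 / 312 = 72.96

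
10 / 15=2 / 3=0.67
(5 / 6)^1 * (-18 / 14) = -15 / 14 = -1.07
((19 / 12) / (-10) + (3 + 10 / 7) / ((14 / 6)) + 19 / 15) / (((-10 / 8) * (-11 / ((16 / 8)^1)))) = 1607 / 3675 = 0.44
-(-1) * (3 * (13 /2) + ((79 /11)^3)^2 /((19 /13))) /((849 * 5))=6321586570247 /285770504910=22.12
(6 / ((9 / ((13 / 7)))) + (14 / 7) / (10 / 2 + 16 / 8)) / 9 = 32 / 189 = 0.17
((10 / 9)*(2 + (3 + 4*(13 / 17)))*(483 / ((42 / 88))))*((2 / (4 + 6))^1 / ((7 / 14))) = 554576 / 153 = 3624.68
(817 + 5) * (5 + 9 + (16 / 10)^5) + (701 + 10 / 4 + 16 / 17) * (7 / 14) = 4351897003 / 212500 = 20479.52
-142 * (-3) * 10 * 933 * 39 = 155008620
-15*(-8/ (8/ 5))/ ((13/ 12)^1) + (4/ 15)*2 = 13604/ 195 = 69.76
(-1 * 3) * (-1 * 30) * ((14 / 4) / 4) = 315 / 4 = 78.75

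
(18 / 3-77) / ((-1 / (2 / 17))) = 142 / 17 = 8.35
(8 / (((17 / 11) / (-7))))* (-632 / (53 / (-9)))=-3503808 / 901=-3888.80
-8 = -8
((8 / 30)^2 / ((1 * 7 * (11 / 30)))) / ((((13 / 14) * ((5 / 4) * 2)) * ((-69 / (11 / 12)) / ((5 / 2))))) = -16 / 40365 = -0.00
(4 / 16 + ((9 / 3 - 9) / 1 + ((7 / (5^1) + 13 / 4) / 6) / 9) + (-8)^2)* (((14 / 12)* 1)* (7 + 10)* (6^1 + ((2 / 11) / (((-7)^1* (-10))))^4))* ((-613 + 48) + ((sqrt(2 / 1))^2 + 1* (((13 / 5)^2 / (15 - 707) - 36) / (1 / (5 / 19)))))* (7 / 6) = -4636483.33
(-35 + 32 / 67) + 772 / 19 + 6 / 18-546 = -2060570 / 3819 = -539.56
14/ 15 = 0.93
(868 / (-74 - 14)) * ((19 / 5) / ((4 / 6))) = -12369 / 220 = -56.22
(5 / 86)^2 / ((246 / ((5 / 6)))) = 125 / 10916496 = 0.00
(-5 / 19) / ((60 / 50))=-25 / 114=-0.22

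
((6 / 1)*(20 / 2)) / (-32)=-15 / 8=-1.88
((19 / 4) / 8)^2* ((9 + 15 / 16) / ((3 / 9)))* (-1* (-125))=21524625 / 16384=1313.76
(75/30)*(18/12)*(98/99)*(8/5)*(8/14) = 112/33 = 3.39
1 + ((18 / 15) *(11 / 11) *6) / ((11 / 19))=739 / 55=13.44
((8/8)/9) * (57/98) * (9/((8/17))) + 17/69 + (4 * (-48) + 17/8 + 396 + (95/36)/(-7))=33631001/162288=207.23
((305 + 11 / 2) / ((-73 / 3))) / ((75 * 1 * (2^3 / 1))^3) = -69 / 1168000000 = -0.00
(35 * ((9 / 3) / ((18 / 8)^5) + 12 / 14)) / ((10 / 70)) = 4384310 / 19683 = 222.75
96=96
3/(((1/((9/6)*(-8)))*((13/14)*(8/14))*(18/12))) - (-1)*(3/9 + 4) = -1595/39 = -40.90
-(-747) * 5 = 3735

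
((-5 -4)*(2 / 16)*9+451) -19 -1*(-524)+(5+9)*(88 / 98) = 53673 / 56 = 958.45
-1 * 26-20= -46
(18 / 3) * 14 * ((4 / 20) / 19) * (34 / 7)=408 / 95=4.29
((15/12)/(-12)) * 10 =-25/24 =-1.04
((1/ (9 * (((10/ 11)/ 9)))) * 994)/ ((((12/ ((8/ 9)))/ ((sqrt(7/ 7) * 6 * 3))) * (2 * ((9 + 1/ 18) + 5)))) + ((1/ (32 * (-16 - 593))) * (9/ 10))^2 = 5033379348687/ 97055436800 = 51.86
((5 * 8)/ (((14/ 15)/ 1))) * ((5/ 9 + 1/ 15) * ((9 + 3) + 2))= 1120/ 3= 373.33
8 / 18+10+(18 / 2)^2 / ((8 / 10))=4021 / 36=111.69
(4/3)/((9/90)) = 40/3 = 13.33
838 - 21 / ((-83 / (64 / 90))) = 1043534 / 1245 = 838.18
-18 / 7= -2.57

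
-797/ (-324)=797/ 324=2.46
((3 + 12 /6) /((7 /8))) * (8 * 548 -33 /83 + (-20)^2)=15881560 /581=27334.87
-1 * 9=-9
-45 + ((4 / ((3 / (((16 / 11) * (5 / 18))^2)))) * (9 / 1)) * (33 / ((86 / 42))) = -19055 / 1419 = -13.43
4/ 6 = 2/ 3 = 0.67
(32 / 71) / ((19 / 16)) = 512 / 1349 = 0.38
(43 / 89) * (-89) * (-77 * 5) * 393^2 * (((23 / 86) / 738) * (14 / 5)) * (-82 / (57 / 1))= -3732366.96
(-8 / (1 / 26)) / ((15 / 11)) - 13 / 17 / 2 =-77987 / 510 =-152.92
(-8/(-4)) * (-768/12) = -128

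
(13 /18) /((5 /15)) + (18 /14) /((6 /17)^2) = 1049 /84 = 12.49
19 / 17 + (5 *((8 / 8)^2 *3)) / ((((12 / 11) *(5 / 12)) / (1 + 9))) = 5629 / 17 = 331.12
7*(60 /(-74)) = -210 /37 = -5.68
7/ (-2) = -7/ 2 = -3.50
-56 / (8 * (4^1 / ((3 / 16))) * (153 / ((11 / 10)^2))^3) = -0.00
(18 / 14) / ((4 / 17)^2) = 23.22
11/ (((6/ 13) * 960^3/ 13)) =1859/ 5308416000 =0.00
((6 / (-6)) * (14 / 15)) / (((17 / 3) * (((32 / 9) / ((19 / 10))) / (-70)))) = 8379 / 1360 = 6.16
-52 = -52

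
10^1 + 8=18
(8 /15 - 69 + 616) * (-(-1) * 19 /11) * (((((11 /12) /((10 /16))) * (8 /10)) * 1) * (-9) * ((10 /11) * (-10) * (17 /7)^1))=220492.38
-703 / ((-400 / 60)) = 2109 / 20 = 105.45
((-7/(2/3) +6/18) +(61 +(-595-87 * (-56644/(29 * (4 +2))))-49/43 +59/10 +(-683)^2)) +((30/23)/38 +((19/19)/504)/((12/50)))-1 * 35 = 140422473592363/284119920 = 494236.64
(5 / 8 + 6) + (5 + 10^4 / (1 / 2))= 160093 / 8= 20011.62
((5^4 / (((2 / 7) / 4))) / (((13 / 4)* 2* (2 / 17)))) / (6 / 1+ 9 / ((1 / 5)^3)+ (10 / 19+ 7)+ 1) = 403750 / 40209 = 10.04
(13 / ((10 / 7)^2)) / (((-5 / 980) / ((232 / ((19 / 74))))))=-1128136.39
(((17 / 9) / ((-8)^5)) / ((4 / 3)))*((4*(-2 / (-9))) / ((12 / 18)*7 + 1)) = -1 / 147456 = -0.00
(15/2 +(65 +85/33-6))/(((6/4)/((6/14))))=4559/231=19.74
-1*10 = -10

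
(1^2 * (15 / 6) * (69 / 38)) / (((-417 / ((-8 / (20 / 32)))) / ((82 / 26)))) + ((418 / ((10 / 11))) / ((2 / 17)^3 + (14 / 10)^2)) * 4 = 7759451030876 / 8272090021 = 938.03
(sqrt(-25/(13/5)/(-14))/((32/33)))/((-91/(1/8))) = -0.00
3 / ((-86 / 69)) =-207 / 86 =-2.41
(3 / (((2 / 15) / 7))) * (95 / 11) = 29925 / 22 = 1360.23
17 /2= 8.50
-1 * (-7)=7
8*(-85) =-680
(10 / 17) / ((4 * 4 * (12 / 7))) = 35 / 1632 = 0.02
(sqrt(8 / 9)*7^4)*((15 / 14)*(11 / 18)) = 18865*sqrt(2) / 18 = 1482.17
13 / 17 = 0.76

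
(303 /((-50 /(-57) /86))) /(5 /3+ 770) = 2227959 /57875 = 38.50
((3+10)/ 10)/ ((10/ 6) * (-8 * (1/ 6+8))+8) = -117/ 9080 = -0.01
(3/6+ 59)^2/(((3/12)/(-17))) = -240737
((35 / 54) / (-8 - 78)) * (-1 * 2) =35 / 2322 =0.02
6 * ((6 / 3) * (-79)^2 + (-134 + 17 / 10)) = 370491 / 5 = 74098.20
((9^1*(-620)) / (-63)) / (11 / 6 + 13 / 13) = 3720 / 119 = 31.26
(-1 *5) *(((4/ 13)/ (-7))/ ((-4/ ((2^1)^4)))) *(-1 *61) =4880/ 91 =53.63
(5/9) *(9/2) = 5/2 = 2.50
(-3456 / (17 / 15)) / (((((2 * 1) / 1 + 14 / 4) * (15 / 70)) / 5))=-2419200 / 187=-12936.90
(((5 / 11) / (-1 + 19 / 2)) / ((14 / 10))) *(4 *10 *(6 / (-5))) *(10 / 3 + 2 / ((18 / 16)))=-36800 / 3927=-9.37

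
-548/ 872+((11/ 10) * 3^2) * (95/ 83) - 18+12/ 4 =-4.30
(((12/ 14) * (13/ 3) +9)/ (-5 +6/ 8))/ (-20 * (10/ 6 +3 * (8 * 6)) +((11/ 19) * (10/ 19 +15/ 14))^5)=0.00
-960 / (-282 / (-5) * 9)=-800 / 423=-1.89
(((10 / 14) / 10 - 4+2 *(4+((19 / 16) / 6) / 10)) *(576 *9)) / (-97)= -219.71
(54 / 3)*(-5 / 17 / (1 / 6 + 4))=-108 / 85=-1.27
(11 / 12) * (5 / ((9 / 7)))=3.56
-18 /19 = -0.95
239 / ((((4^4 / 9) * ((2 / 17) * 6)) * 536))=12189 / 548864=0.02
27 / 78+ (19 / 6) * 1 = 137 / 39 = 3.51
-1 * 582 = -582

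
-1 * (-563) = 563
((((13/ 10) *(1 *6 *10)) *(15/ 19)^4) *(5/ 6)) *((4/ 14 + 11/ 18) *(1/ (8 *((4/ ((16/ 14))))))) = 41315625/ 51085832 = 0.81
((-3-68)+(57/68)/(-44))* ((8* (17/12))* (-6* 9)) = 1912401/44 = 43463.66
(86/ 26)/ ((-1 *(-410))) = 43/ 5330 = 0.01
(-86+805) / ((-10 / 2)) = -719 / 5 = -143.80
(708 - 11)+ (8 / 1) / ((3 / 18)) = 745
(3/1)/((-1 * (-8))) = 3/8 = 0.38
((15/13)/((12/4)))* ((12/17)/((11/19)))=1140/2431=0.47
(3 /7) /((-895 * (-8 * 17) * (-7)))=-3 /5964280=-0.00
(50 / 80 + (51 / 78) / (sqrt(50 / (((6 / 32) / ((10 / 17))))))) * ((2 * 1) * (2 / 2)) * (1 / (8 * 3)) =17 * sqrt(255) / 62400 + 5 / 96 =0.06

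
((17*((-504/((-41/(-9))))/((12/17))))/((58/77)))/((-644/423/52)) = 3303969669/27347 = 120816.53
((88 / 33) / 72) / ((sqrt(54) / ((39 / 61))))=13 * sqrt(6) / 9882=0.00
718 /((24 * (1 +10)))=2.72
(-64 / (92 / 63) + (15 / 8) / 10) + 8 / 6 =-46705 / 1104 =-42.31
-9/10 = -0.90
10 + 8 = 18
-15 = -15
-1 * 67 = -67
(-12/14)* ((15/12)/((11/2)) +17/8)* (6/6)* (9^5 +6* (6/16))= -146683305/1232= -119061.12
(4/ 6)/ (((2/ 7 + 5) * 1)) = 14/ 111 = 0.13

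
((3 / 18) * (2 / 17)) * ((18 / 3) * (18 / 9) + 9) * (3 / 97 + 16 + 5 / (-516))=5613265 / 850884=6.60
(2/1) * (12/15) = 8/5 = 1.60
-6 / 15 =-2 / 5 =-0.40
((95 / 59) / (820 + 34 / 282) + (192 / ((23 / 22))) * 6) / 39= 57637283879 / 2039952317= 28.25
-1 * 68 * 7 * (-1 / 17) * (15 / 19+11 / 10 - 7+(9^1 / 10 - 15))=-10220 / 19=-537.89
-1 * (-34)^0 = -1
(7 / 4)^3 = 343 / 64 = 5.36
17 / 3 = 5.67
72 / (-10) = -36 / 5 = -7.20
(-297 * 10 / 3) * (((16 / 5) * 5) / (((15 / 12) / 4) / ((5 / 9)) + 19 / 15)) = -3801600 / 439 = -8659.68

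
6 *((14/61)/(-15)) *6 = -168/305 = -0.55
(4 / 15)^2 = 16 / 225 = 0.07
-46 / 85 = -0.54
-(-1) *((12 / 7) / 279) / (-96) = -1 / 15624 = -0.00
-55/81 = -0.68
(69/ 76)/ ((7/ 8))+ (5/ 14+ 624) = 23765/ 38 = 625.39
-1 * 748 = -748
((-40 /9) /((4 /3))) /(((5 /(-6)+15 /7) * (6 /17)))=-238 /33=-7.21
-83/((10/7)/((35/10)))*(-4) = 813.40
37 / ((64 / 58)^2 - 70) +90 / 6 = 836573 / 57846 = 14.46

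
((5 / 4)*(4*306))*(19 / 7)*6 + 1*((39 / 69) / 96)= 385119451 / 15456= 24917.15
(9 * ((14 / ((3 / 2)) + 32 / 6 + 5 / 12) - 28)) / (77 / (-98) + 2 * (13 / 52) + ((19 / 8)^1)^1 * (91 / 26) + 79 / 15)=-195300 / 22333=-8.74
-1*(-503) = 503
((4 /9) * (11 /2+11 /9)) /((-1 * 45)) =-242 /3645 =-0.07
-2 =-2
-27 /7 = -3.86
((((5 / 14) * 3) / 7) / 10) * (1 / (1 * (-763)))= -0.00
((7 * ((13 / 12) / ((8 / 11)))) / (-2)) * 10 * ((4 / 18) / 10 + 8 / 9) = -41041 / 864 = -47.50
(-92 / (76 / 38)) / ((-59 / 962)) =44252 / 59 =750.03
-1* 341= -341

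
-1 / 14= -0.07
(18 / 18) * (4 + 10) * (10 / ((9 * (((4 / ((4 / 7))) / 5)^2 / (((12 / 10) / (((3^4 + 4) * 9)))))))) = 40 / 3213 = 0.01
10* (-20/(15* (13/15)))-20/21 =-4460/273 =-16.34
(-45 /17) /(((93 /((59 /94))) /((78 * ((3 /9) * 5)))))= -57525 /24769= -2.32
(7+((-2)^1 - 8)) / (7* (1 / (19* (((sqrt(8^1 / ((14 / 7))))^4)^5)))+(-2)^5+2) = 59768832 / 597688313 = 0.10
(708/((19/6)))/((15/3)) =4248/95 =44.72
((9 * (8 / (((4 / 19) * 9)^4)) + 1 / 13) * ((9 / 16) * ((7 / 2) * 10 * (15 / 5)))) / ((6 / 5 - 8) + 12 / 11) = -3306189425 / 56429568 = -58.59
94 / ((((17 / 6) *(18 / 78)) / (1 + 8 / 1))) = 1293.88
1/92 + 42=3865/92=42.01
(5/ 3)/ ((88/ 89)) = 1.69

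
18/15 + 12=66/5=13.20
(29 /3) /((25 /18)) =174 /25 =6.96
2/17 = 0.12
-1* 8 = -8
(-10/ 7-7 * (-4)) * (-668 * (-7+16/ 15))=3686024/ 35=105314.97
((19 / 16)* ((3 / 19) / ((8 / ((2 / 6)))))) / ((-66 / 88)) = -1 / 96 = -0.01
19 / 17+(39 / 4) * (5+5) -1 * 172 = -2495 / 34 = -73.38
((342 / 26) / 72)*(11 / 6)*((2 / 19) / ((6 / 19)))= 209 / 1872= 0.11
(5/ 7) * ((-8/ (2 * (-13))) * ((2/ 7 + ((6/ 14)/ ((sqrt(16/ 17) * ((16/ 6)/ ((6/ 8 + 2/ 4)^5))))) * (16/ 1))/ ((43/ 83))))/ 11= 3320/ 301301 + 11671875 * sqrt(17)/ 154266112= 0.32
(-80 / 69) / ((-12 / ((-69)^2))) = 460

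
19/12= 1.58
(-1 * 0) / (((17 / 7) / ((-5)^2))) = 0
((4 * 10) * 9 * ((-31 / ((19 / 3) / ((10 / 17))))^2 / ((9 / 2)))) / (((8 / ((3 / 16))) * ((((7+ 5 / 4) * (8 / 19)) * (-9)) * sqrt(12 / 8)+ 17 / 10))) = -48164118750 * sqrt(6) / 290040500861-16216875 / 897958207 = -0.42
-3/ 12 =-1/ 4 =-0.25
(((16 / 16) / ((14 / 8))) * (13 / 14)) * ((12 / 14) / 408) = 13 / 11662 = 0.00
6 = 6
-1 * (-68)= 68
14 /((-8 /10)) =-35 /2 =-17.50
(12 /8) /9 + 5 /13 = 43 /78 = 0.55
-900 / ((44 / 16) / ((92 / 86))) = -165600 / 473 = -350.11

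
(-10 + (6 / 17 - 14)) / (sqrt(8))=-201*sqrt(2) / 34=-8.36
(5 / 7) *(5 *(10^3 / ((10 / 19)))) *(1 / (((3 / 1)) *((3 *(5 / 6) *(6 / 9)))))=9500 / 7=1357.14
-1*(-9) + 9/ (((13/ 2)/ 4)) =189/ 13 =14.54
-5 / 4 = -1.25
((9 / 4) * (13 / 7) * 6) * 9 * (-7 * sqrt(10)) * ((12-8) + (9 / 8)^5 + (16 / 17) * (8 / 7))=-84720282777 * sqrt(10) / 7798784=-34352.67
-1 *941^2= -885481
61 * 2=122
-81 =-81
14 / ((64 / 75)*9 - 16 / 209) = 36575 / 19864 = 1.84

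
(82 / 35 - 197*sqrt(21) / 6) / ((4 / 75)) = 615 / 14 - 4925*sqrt(21) / 8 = -2777.22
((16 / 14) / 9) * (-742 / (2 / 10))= -4240 / 9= -471.11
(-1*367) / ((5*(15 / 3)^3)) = -367 / 625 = -0.59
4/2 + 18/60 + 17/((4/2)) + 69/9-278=-3893/15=-259.53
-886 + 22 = -864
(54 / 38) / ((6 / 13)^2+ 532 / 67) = 305721 / 1754080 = 0.17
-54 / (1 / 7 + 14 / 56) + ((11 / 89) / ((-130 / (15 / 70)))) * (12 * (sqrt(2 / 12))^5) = -1512 / 11 - 11 * sqrt(6) / 971880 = -137.45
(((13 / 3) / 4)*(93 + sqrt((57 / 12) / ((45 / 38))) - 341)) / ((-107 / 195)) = 485.67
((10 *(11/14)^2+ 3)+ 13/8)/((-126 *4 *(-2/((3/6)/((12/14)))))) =1411/225792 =0.01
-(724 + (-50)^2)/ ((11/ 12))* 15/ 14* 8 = -2321280/ 77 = -30146.49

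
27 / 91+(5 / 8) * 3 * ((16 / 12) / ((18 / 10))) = 2761 / 1638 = 1.69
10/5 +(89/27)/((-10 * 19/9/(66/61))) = 10611/5795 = 1.83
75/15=5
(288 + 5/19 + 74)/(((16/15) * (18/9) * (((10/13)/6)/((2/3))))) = 268437/304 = 883.02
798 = 798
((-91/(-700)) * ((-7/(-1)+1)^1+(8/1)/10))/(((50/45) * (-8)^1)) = -1287/10000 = -0.13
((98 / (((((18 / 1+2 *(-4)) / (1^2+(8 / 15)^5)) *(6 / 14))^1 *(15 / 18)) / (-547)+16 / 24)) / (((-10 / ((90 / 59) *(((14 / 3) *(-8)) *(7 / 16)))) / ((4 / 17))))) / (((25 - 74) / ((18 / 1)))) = -192614969696688 / 6027305802907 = -31.96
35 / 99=0.35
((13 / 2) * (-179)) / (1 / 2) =-2327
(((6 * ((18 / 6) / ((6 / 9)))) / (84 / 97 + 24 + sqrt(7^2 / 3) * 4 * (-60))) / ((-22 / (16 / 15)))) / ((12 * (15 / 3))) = 58491 / 101362358350 + 131726 * sqrt(3) / 10136235835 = 0.00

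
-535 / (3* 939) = -535 / 2817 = -0.19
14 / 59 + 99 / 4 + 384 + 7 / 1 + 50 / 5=100533 / 236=425.99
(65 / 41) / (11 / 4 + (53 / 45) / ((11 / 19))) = 128700 / 388393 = 0.33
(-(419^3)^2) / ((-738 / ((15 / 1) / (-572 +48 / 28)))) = -189387879802921835 / 982032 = -192853063650.60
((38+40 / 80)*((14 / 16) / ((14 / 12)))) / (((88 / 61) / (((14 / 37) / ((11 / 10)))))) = 44835 / 6512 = 6.88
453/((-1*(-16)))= 453/16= 28.31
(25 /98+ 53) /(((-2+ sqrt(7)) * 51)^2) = 307 /(14994 * (2 - sqrt(7))^2) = 0.05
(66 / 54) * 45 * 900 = 49500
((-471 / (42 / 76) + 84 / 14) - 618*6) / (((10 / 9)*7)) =-28692 / 49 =-585.55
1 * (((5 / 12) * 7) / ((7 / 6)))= 5 / 2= 2.50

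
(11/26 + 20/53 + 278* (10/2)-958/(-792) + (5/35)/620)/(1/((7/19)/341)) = 103021196984/68500555695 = 1.50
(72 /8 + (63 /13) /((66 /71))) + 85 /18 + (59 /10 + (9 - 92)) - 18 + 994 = 11812543 /12870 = 917.84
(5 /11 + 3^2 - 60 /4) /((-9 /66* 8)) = 61 /12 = 5.08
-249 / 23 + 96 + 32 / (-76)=37037 / 437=84.75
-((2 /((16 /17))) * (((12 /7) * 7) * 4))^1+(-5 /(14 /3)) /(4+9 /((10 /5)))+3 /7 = -101.70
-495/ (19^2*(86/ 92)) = -22770/ 15523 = -1.47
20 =20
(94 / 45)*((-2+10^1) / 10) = 376 / 225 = 1.67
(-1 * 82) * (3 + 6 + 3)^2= -11808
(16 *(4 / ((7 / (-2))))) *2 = -36.57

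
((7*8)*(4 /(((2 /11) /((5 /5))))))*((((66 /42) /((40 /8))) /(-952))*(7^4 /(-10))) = 41503 /425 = 97.65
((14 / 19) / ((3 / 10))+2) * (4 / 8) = 127 / 57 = 2.23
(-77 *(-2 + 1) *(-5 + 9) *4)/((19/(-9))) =-11088/19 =-583.58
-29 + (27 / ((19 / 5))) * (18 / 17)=-6937 / 323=-21.48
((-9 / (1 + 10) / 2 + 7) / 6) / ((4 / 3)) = 145 / 176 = 0.82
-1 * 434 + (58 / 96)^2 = -999095 / 2304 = -433.63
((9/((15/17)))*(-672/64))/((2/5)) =-1071/4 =-267.75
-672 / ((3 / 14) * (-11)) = 3136 / 11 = 285.09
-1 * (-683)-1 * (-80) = 763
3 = 3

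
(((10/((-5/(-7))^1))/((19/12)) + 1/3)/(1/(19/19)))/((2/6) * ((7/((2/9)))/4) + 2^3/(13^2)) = 707096/205941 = 3.43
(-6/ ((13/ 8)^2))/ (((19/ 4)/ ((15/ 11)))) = -23040/ 35321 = -0.65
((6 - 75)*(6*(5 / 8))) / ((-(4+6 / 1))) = 207 / 8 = 25.88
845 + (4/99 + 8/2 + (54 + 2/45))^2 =114858181/27225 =4218.85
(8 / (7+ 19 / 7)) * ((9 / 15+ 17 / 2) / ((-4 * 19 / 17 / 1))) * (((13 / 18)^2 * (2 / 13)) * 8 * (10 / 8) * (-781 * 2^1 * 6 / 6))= 6467461 / 3078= 2101.19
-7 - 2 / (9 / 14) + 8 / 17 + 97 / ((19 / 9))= 105544 / 2907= 36.31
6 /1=6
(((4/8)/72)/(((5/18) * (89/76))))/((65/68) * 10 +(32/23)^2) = 170867/91999745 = 0.00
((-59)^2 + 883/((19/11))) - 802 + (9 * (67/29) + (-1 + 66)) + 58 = 1837036/551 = 3334.00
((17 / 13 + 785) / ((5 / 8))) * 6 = 490656 / 65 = 7548.55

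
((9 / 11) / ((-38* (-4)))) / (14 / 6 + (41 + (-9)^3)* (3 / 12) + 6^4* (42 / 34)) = 459 / 122047640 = 0.00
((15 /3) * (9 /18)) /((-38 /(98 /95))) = -49 /722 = -0.07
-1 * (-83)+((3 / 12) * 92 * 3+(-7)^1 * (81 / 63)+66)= 209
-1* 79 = -79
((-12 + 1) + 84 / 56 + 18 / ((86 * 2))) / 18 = -202 / 387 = -0.52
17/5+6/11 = 217/55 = 3.95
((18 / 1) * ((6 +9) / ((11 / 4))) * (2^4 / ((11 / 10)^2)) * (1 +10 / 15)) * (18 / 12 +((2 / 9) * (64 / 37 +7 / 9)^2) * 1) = 925264480000 / 147593259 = 6269.02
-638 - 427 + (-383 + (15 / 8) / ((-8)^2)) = -741361 / 512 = -1447.97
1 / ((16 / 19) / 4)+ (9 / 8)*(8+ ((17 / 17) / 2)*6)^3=12017 / 8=1502.12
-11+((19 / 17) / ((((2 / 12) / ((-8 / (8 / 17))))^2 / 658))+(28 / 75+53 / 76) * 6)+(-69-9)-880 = 7267748353 / 950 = 7650261.42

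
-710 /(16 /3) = -133.12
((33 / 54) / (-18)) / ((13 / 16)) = -44 / 1053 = -0.04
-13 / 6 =-2.17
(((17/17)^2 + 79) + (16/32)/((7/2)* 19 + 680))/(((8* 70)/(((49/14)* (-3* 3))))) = -1074969/238880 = -4.50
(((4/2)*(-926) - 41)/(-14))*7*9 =17037/2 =8518.50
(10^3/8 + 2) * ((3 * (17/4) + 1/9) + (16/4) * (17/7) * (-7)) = -252095/36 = -7002.64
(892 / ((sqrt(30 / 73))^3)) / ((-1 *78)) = -16279 *sqrt(2190) / 17550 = -43.41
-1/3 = -0.33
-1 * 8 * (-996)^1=7968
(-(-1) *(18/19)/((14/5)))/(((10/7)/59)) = 531/38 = 13.97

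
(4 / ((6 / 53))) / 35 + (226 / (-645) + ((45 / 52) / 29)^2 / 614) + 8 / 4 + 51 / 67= 481560194753019 / 140793419472160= 3.42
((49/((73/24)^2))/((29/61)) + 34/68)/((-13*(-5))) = 3597869/20090330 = 0.18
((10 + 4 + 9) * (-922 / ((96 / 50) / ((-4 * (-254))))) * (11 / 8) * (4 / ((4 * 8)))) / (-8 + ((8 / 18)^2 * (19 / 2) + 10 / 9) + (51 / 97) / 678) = 21918413396385 / 56953312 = 384848.79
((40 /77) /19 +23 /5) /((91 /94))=3181806 /665665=4.78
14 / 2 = 7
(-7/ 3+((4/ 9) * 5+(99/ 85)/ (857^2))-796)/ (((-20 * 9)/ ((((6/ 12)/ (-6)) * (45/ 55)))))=-223648900667/ 741646600200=-0.30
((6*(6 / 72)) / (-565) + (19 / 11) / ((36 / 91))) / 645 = 976687 / 144312300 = 0.01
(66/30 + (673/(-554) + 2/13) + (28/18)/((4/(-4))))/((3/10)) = -134987/97227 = -1.39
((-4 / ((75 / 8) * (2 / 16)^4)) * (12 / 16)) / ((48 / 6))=-4096 / 25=-163.84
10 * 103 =1030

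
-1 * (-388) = 388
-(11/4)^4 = -14641/256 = -57.19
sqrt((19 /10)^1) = sqrt(190) /10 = 1.38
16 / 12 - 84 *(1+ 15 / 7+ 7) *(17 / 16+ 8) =-92639 / 12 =-7719.92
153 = 153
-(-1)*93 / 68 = 93 / 68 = 1.37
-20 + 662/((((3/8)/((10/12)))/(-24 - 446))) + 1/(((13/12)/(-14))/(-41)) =-80836748/117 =-690912.38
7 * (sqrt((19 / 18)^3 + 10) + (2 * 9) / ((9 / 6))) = 7 * sqrt(130358) / 108 + 84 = 107.40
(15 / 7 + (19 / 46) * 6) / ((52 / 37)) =6882 / 2093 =3.29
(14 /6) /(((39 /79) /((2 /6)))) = 553 /351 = 1.58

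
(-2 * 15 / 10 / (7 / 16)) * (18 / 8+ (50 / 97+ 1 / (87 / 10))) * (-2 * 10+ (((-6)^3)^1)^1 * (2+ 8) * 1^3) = 847854320 / 19691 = 43057.96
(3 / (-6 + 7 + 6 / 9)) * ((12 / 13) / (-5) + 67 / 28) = 36171 / 9100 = 3.97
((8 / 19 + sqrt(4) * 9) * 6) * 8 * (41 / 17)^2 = 28240800 / 5491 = 5143.11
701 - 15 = 686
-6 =-6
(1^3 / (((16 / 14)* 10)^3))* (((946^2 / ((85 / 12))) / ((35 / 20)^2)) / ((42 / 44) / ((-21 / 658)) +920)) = 51681399 / 1664470000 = 0.03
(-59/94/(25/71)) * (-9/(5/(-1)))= -37701/11750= -3.21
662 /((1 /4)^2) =10592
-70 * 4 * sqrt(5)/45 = -56 * sqrt(5)/9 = -13.91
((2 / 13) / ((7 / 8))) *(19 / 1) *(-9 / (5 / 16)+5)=-5168 / 65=-79.51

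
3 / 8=0.38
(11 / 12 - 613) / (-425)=1469 / 1020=1.44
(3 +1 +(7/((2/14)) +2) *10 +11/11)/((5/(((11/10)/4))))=1133/40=28.32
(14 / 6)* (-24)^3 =-32256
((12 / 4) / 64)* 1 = 3 / 64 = 0.05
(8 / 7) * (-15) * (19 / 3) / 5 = -152 / 7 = -21.71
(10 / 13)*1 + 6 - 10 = -42 / 13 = -3.23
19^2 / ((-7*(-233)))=361 / 1631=0.22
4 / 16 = 1 / 4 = 0.25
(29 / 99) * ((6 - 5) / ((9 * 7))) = 29 / 6237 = 0.00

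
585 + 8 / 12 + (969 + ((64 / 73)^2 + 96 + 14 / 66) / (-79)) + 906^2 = 822389.44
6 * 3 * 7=126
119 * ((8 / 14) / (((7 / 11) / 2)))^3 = 11585024 / 16807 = 689.30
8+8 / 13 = 112 / 13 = 8.62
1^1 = 1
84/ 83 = 1.01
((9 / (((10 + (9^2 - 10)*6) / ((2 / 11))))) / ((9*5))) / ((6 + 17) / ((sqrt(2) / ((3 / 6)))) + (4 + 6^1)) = 8 / 324929 - 23*sqrt(2) / 1624645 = 0.00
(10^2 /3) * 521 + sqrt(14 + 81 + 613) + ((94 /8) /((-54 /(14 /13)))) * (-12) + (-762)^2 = 2 * sqrt(177) + 69967577 /117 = 598040.09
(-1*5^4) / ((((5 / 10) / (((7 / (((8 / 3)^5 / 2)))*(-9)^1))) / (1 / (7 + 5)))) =3189375 / 32768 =97.33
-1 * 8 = -8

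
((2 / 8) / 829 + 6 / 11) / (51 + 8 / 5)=99535 / 9593188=0.01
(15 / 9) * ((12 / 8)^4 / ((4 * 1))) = 135 / 64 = 2.11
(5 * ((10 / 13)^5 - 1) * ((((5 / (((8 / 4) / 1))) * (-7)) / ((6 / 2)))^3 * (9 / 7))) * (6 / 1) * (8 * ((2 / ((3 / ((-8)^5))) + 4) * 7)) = -2540515611865000 / 371293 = -6842347180.97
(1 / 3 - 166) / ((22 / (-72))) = 5964 / 11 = 542.18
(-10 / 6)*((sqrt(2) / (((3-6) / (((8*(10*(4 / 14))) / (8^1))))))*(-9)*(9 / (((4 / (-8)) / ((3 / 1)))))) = 5400*sqrt(2) / 7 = 1090.96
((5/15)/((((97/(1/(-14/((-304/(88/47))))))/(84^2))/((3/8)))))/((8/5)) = 281295/4268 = 65.91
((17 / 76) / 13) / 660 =17 / 652080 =0.00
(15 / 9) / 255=1 / 153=0.01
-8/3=-2.67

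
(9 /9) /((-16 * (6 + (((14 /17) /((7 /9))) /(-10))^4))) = -52200625 /5011364976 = -0.01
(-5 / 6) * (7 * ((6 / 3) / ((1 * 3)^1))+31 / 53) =-4175 / 954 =-4.38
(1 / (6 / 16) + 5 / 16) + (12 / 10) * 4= 1867 / 240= 7.78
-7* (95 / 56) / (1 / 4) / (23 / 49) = -4655 / 46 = -101.20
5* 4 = 20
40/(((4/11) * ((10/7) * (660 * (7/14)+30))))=77/360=0.21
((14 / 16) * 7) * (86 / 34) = 2107 / 136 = 15.49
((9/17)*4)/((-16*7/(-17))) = 9/28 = 0.32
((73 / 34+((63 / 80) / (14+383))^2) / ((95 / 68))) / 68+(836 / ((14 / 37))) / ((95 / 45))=1046.59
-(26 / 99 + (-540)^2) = -28868426 / 99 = -291600.26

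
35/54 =0.65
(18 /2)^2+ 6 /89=7215 /89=81.07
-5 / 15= -1 / 3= -0.33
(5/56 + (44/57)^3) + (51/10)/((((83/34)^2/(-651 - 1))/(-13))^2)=25389278636949883889489/2460905675466840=10317046.64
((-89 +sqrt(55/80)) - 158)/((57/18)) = -78 +3 *sqrt(11)/38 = -77.74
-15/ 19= -0.79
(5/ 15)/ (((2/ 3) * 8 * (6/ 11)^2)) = 121/ 576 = 0.21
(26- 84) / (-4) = 29 / 2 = 14.50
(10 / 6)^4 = 625 / 81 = 7.72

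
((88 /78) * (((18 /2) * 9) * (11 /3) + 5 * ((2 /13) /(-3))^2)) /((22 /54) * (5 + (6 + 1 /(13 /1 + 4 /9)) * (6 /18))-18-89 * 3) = -218650388 /184097615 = -1.19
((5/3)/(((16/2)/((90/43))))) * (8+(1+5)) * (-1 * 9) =-4725/86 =-54.94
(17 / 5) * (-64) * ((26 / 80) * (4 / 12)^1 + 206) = -44849.17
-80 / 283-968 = -274024 / 283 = -968.28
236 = 236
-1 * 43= -43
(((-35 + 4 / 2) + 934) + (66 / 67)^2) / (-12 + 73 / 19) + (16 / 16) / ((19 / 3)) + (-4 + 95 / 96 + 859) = 189248455883 / 253826016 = 745.58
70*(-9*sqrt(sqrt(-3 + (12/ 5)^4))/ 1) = -126*18861^(1/ 4) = -1476.60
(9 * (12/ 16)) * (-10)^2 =675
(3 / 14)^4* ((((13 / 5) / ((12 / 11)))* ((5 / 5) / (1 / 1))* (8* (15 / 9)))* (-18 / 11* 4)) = -1053 / 2401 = -0.44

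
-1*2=-2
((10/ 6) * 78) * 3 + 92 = 482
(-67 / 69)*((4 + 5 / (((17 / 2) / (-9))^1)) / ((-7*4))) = -737 / 16422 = -0.04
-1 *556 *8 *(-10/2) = 22240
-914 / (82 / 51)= -568.46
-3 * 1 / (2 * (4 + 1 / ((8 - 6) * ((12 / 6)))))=-6 / 17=-0.35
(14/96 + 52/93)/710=1049/1056480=0.00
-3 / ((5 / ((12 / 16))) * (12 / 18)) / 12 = -9 / 160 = -0.06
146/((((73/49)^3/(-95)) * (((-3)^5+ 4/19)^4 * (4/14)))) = -4246509785/1005049330515169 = -0.00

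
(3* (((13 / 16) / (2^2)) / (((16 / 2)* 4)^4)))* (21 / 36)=91 / 268435456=0.00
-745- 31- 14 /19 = -14758 /19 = -776.74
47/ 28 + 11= 12.68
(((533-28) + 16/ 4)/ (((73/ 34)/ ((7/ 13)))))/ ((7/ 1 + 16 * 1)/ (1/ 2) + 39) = 7126/ 4745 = 1.50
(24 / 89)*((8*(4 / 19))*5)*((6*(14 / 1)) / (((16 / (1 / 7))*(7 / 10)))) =28800 / 11837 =2.43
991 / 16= 61.94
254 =254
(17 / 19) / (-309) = -17 / 5871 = -0.00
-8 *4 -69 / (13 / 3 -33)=-2545 / 86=-29.59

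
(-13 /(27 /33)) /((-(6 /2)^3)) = 143 /243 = 0.59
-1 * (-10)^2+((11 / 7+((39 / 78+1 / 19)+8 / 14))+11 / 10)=-63976 / 665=-96.20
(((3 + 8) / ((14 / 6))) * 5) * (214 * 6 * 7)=211860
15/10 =3/2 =1.50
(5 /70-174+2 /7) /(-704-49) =0.23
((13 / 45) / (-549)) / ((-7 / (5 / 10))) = 13 / 345870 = 0.00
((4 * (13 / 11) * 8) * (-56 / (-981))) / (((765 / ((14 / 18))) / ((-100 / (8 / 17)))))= -407680 / 874071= -0.47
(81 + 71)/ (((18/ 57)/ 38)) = 54872/ 3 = 18290.67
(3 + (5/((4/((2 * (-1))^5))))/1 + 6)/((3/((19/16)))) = -589/48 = -12.27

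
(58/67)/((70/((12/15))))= 116/11725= 0.01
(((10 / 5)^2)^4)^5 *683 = 750966441771008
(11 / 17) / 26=11 / 442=0.02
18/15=6/5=1.20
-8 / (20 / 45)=-18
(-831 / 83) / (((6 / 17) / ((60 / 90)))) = -18.91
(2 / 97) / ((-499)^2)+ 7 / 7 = 24153099 / 24153097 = 1.00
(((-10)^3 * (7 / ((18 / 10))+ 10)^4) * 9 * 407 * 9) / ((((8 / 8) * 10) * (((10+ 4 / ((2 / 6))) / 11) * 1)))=-4968261718750 / 81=-61336564429.01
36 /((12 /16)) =48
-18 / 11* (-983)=17694 / 11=1608.55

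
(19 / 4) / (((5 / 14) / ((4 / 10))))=133 / 25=5.32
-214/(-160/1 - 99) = 214/259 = 0.83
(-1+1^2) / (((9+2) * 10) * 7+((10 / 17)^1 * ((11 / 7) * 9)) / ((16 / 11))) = 0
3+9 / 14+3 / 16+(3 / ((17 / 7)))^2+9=464685 / 32368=14.36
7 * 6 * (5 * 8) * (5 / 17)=8400 / 17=494.12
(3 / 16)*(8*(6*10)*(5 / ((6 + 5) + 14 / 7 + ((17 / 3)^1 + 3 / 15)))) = 6750 / 283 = 23.85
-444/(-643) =444/643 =0.69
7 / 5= 1.40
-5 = -5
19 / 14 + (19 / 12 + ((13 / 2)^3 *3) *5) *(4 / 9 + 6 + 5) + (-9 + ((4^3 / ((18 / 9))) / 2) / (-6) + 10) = 47161.77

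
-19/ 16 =-1.19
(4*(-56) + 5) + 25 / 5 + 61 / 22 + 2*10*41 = 13393 / 22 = 608.77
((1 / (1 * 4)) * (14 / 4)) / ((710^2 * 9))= 7 / 36295200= 0.00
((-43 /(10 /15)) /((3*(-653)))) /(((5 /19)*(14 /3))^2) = 139707 /6399400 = 0.02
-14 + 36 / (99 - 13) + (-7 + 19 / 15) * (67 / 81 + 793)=-47698192 / 10449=-4564.86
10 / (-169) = -10 / 169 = -0.06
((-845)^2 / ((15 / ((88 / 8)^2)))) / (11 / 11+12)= 1329185 / 3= 443061.67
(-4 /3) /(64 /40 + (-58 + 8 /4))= 5 /204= 0.02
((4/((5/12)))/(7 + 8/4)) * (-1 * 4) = -64/15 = -4.27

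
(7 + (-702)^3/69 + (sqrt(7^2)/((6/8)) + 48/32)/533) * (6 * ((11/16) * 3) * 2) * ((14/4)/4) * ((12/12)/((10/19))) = -24901193161383/120704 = -206299651.72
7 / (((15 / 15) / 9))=63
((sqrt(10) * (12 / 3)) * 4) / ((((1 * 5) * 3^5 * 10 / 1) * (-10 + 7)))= -8 * sqrt(10) / 18225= -0.00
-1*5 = -5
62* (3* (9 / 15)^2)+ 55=121.96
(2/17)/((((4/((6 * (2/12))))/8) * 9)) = 4/153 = 0.03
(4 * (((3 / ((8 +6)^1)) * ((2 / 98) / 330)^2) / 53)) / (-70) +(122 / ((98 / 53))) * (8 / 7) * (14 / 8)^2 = 261347534852249 / 1131724555500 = 230.93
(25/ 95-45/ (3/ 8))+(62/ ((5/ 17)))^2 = 44316.90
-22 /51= -0.43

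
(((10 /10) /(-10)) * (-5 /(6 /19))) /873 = 19 /10476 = 0.00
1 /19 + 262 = 4979 /19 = 262.05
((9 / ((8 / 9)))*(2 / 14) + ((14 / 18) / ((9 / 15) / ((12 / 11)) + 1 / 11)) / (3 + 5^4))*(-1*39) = -210072629 / 3719016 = -56.49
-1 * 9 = -9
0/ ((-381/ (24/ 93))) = 0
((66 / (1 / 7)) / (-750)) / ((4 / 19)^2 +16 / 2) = -2527 / 33000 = -0.08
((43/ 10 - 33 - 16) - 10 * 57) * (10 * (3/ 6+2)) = -30735/ 2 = -15367.50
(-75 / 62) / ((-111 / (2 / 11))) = 25 / 12617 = 0.00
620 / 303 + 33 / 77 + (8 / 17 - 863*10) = -311065709 / 36057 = -8627.05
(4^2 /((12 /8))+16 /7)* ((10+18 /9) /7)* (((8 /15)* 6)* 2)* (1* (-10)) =-69632 /49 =-1421.06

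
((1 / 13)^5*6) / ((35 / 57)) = 342 / 12995255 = 0.00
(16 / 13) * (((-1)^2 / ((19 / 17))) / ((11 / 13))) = 272 / 209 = 1.30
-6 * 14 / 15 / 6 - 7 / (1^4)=-119 / 15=-7.93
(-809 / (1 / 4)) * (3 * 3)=-29124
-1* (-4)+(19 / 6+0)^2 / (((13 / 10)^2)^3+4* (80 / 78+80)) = 155112196612 / 38484736653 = 4.03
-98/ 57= -1.72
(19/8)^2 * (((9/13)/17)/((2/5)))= 16245/28288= 0.57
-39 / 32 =-1.22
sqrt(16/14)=2*sqrt(14)/7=1.07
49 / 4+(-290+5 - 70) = -1371 / 4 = -342.75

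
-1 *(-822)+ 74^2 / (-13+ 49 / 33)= 32913 / 95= 346.45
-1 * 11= -11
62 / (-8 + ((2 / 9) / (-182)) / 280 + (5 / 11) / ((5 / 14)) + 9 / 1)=156396240 / 5732989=27.28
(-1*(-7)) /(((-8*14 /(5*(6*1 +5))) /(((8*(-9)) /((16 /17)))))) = 8415 /32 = 262.97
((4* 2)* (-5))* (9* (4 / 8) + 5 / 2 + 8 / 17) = -5080 / 17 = -298.82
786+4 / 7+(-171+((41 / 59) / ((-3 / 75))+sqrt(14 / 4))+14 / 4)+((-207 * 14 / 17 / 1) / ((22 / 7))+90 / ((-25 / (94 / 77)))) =sqrt(14) / 2+419413063 / 772310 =544.93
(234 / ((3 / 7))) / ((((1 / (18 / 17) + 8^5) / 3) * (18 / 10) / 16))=37440 / 84263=0.44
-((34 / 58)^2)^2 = -83521 / 707281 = -0.12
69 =69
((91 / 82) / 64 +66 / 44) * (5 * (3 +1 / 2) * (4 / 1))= 278705 / 2624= 106.21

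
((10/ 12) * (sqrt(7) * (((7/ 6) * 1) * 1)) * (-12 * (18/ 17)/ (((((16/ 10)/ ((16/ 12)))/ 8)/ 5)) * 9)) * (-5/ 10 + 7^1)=-409500 * sqrt(7)/ 17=-63731.48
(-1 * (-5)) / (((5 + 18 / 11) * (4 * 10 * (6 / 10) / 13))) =0.41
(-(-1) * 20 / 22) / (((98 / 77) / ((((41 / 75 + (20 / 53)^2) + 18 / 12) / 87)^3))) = 784703553996886147 / 68962784451103716075000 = 0.00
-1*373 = -373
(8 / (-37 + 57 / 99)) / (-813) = 44 / 162871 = 0.00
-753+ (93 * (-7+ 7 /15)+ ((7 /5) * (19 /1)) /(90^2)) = -55104167 /40500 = -1360.60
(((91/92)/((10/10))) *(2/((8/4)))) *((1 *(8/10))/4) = 91/460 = 0.20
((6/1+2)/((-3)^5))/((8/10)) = -10/243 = -0.04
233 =233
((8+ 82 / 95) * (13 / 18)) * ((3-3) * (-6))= 0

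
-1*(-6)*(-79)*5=-2370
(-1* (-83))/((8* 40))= 83/320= 0.26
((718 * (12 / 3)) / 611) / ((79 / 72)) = 206784 / 48269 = 4.28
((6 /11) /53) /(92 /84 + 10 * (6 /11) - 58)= -126 /629905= -0.00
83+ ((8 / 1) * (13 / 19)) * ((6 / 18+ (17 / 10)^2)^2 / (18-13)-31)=-80487593 / 1068750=-75.31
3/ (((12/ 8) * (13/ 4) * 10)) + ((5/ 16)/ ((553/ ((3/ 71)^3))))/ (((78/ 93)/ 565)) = 25346194849/ 411683548640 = 0.06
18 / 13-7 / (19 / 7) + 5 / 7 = -0.48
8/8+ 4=5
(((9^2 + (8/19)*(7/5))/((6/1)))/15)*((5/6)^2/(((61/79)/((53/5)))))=32453437/3755160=8.64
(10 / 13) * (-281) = -2810 / 13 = -216.15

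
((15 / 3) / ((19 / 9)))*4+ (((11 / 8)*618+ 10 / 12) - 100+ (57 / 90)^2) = 6501917 / 8550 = 760.46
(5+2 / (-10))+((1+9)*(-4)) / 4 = -26 / 5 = -5.20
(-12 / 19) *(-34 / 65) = 408 / 1235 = 0.33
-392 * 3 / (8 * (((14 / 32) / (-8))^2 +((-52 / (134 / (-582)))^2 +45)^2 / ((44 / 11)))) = -0.00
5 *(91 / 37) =455 / 37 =12.30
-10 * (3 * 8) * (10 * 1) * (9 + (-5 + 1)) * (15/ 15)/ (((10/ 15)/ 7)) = -126000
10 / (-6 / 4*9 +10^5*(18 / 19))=380 / 3599487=0.00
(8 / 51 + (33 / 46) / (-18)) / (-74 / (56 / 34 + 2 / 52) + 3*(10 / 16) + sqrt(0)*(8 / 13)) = -272670 / 97941199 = -0.00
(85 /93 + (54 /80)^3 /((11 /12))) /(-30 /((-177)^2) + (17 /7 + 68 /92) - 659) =-11461891056637 /6016154081872000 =-0.00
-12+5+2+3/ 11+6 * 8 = 476/ 11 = 43.27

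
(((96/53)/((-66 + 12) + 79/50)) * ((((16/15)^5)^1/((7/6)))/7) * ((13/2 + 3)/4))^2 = 101612466592546816/527746662500721890625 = 0.00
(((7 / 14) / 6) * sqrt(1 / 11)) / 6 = 0.00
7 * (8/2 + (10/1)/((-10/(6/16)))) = 203/8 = 25.38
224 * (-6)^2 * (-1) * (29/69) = -77952/23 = -3389.22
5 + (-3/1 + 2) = 4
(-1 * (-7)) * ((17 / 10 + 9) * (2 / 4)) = 749 / 20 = 37.45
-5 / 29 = -0.17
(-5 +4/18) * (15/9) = -215/27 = -7.96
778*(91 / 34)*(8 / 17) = 283192 / 289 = 979.90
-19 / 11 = -1.73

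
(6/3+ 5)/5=7/5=1.40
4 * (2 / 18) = 4 / 9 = 0.44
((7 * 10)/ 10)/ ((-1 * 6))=-7/ 6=-1.17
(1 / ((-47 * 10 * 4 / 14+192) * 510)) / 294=1 / 8653680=0.00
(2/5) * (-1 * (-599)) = 1198/5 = 239.60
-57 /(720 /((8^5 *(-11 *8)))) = 3424256 /15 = 228283.73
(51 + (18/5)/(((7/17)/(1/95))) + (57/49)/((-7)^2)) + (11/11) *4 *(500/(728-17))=43729589438/810877725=53.93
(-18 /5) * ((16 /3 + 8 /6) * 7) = -168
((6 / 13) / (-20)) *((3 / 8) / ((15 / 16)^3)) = -256 / 24375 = -0.01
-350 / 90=-35 / 9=-3.89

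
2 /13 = 0.15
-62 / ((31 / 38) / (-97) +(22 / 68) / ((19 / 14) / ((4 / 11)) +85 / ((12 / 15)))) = 23927985996 / 2110505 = 11337.56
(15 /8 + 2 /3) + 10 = 301 /24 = 12.54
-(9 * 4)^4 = -1679616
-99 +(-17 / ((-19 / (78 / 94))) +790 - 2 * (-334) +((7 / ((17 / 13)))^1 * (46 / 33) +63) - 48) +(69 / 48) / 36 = 132953653849 / 96186816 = 1382.24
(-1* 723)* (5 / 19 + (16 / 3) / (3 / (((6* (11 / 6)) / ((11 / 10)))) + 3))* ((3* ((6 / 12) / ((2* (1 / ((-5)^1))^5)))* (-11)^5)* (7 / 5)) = -54570163965625 / 76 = -718028473231.91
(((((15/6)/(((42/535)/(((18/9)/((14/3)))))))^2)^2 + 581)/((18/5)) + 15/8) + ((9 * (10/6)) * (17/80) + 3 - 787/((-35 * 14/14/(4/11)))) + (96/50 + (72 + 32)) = 24158481660817253/2435051942400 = 9921.14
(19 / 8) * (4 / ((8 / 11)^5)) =3059969 / 65536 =46.69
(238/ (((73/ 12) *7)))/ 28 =102/ 511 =0.20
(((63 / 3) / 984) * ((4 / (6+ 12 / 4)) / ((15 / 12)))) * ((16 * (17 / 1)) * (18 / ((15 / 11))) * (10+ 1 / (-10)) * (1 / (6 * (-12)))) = -57596 / 15375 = -3.75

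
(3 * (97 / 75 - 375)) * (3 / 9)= -28028 / 75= -373.71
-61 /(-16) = 61 /16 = 3.81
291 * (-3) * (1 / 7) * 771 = -673083 / 7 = -96154.71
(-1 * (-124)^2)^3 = -3635215077376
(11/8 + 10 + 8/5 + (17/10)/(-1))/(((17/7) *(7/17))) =451/40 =11.28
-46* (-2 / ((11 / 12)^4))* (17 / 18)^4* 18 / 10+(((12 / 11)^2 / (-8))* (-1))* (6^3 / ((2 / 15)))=281719112 / 658845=427.60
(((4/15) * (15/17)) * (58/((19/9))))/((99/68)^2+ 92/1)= 567936/8268971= 0.07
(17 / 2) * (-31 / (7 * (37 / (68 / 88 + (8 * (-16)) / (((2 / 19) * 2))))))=7040193 / 11396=617.78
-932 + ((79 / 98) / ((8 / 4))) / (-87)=-15892543 / 17052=-932.00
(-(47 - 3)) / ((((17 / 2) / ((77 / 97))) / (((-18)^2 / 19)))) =-70.07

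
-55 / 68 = -0.81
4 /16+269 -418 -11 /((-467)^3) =-60599299941 /407390252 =-148.75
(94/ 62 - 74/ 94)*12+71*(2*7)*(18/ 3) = 8702292/ 1457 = 5972.75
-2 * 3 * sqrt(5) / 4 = -3 * sqrt(5) / 2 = -3.35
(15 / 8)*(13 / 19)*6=585 / 76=7.70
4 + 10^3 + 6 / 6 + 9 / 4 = 4029 / 4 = 1007.25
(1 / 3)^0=1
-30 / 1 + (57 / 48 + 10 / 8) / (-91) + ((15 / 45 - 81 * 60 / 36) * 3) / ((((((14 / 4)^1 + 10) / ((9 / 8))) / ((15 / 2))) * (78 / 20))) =-94.77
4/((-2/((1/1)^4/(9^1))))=-2/9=-0.22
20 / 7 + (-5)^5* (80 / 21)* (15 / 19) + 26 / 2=-1247891 / 133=-9382.64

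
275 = 275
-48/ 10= -24/ 5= -4.80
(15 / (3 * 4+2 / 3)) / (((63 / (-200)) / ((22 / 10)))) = -1100 / 133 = -8.27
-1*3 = -3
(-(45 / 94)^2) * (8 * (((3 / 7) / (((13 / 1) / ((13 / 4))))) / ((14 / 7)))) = -6075 / 61852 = -0.10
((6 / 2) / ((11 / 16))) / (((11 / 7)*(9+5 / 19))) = 399 / 1331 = 0.30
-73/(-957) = 73/957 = 0.08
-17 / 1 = -17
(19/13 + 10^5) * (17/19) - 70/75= 331501387/3705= 89474.06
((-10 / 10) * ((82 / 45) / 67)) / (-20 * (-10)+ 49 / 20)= -328 / 2441547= -0.00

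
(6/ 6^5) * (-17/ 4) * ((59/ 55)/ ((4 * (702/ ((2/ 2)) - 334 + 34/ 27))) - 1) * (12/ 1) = 0.04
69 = 69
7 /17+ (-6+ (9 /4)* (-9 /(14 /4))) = -2707 /238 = -11.37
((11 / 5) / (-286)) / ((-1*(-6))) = -1 / 780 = -0.00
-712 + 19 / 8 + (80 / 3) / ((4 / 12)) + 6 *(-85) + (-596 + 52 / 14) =-96987 / 56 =-1731.91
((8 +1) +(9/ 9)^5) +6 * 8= 58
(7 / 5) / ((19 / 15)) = 21 / 19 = 1.11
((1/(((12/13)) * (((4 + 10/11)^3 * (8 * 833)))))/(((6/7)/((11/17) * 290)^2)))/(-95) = -8803852915/14816382344064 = -0.00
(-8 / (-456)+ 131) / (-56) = -1867 / 798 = -2.34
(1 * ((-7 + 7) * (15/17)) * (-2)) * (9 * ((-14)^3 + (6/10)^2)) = 0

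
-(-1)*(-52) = -52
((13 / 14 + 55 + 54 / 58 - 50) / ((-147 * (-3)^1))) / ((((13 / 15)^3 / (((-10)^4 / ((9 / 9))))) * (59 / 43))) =174.15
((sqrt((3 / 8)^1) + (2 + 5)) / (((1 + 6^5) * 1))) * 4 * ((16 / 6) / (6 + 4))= 4 * sqrt(6) / 116655 + 16 / 16665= 0.00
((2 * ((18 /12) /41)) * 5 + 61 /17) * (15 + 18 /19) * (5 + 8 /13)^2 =342313644 /172159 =1988.36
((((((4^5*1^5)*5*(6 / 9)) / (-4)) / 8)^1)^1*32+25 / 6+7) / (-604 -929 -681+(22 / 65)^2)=86244925 / 56121996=1.54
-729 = -729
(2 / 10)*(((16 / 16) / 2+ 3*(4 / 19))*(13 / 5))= 0.59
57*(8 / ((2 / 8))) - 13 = 1811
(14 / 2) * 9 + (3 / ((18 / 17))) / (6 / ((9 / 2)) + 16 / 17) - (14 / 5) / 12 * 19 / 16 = 890443 / 13920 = 63.97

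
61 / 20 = 3.05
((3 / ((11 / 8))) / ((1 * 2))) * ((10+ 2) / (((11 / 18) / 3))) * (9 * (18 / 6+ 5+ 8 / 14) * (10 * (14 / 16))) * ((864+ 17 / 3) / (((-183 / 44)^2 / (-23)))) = -186645772800 / 3721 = -50160110.94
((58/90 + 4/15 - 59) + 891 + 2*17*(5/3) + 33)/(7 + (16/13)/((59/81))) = 31842772/299925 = 106.17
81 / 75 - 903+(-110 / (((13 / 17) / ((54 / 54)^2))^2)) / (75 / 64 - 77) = -18442036036 / 20503925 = -899.44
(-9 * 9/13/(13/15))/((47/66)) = -80190/7943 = -10.10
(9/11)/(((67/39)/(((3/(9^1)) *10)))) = 1170/737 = 1.59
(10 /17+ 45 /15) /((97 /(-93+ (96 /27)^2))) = -397049 /133569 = -2.97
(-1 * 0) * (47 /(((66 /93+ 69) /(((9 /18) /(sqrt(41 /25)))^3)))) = 0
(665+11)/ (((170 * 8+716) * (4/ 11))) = 1859/ 2076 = 0.90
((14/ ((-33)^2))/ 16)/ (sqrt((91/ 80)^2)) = 10/ 14157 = 0.00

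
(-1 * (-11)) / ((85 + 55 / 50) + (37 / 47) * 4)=5170 / 41947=0.12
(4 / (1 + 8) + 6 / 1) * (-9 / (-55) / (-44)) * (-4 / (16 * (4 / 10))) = 29 / 1936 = 0.01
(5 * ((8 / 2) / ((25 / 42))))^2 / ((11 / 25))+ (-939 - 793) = 9172 / 11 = 833.82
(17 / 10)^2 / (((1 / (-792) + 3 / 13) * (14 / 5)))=21879 / 4865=4.50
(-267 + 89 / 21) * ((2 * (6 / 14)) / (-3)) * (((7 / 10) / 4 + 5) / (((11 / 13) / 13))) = 32172699 / 5390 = 5968.96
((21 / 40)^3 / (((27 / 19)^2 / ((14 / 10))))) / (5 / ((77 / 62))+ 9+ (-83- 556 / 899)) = -59999796703 / 42220431360000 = -0.00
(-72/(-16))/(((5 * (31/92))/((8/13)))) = 3312/2015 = 1.64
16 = 16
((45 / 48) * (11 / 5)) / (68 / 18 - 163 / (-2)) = 297 / 12280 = 0.02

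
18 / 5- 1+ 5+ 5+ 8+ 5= 128 / 5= 25.60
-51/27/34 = -1/18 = -0.06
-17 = -17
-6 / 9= -2 / 3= -0.67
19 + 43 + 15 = 77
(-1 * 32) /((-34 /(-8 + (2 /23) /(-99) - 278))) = -10419584 /38709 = -269.18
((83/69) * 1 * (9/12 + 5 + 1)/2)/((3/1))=249/184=1.35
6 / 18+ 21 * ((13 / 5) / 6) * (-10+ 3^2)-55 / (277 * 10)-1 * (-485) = 1978667 / 4155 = 476.21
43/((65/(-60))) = -516/13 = -39.69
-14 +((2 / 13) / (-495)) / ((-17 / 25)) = -306296 / 21879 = -14.00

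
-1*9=-9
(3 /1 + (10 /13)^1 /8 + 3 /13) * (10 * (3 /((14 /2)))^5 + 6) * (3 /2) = 515367 /16807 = 30.66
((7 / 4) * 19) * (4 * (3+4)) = 931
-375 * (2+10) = -4500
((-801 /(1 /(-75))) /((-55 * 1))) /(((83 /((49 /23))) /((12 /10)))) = -706482 /20999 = -33.64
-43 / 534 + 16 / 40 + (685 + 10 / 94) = 86014091 / 125490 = 685.43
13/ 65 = 1/ 5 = 0.20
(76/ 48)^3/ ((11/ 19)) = 130321/ 19008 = 6.86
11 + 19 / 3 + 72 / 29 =1724 / 87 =19.82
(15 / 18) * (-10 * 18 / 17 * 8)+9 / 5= -5847 / 85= -68.79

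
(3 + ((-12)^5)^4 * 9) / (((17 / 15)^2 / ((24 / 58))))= 93160367816473645468884900 / 8381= 11115662548201127009770.30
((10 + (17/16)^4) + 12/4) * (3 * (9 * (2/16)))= 25258203/524288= 48.18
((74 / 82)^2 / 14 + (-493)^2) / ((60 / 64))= 3050622152 / 11767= 259252.33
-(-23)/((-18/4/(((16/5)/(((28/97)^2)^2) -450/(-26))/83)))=-27464269019/932644440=-29.45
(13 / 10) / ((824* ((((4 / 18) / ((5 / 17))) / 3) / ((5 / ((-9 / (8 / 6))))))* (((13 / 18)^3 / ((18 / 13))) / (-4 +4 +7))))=-459270 / 3846947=-0.12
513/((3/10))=1710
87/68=1.28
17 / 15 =1.13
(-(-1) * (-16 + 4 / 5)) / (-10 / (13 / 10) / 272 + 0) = 67184 / 125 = 537.47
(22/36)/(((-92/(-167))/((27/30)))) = 1837/1840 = 1.00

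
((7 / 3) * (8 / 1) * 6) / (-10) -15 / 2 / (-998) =-111701 / 9980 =-11.19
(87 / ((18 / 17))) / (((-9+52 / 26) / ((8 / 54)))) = -986 / 567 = -1.74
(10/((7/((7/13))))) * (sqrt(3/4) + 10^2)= 5 * sqrt(3)/13 + 1000/13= 77.59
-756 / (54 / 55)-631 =-1401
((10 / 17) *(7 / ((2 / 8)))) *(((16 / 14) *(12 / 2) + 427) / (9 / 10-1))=-1214800 / 17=-71458.82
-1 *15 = -15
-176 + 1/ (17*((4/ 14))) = -5977/ 34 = -175.79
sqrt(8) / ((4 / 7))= 4.95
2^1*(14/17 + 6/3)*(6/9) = 3.76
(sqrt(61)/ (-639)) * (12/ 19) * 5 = -20 * sqrt(61)/ 4047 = -0.04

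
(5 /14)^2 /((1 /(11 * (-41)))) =-11275 /196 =-57.53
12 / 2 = 6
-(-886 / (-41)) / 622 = -443 / 12751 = -0.03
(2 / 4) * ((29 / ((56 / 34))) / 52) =493 / 2912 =0.17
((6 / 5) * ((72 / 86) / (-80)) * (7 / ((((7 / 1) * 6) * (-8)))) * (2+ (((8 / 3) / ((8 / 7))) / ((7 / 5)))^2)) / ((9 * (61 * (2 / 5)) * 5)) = 1 / 878400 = 0.00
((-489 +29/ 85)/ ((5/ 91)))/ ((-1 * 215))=3779776/ 91375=41.37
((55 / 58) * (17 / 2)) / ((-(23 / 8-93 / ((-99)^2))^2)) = -159672403440 / 162659882021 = -0.98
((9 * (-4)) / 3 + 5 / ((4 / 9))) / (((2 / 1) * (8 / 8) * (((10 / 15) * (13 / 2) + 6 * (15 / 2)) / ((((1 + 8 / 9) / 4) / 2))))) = -17 / 9472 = -0.00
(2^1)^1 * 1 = 2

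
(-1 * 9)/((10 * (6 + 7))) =-9/130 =-0.07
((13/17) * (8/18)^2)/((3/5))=1040/4131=0.25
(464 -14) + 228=678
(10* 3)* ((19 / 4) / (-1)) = -285 / 2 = -142.50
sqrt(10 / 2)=2.24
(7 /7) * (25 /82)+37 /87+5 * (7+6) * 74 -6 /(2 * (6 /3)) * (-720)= 42024469 /7134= 5890.73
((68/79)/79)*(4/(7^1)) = 272/43687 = 0.01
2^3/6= 4/3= 1.33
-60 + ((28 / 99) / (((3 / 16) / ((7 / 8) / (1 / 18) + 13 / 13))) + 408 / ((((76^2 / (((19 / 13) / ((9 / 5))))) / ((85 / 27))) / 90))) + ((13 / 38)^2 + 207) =1051685845 / 5575284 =188.63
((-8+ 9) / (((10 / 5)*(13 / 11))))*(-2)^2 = 22 / 13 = 1.69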